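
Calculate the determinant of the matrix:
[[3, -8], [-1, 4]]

For a 2×2 matrix [[a, b], [c, d]], det = ad - bc
det = (3)(4) - (-8)(-1) = 12 - 8 = 4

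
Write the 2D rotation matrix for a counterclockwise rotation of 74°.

Rotation matrix formula: [[cos θ, -sin θ], [sin θ, cos θ]]
For θ = 74°:
cos(74°) = 0.2756
sin(74°) = 0.9613
Result: [[0.2756, -0.9613], [0.9613, 0.2756]]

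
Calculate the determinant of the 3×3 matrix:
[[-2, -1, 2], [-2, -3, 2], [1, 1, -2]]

Expansion along first row:
det = -2·det([[-3,2],[1,-2]]) - -1·det([[-2,2],[1,-2]]) + 2·det([[-2,-3],[1,1]])
    = -2·(-3·-2 - 2·1) - -1·(-2·-2 - 2·1) + 2·(-2·1 - -3·1)
    = -2·4 - -1·2 + 2·1
    = -8 + 2 + 2 = -4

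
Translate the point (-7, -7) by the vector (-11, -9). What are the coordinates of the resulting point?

Translation by (-11, -9) (homogeneous matrix [[1, 0, -11], [0, 1, -9], [0, 0, 1]]):
x' = -7 + -11 = -18
y' = -7 + -9 = -16
Result: (-18, -16)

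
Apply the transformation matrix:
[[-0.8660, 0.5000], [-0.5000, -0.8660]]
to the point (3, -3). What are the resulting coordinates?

Matrix multiplication:
[[-0.8660, 0.5000], [-0.5000, -0.8660]] × [3, -3]ᵀ
= [(-0.8660)(3) + (0.5000)(-3), (-0.5000)(3) + (-0.8660)(-3)]ᵀ
= [-4.0980, 1.0980]ᵀ
Result: (-4.0980, 1.0980)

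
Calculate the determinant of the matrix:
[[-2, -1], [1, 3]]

For a 2×2 matrix [[a, b], [c, d]], det = ad - bc
det = (-2)(3) - (-1)(1) = -6 - -1 = -5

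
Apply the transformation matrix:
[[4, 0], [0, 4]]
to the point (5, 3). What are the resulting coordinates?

Matrix multiplication:
[[4, 0], [0, 4]] × [5, 3]ᵀ
= [(4)(5) + (0)(3), (0)(5) + (4)(3)]ᵀ
= [20, 12]ᵀ
Result: (20, 12)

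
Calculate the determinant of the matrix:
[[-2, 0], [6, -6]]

For a 2×2 matrix [[a, b], [c, d]], det = ad - bc
det = (-2)(-6) - (0)(6) = 12 - 0 = 12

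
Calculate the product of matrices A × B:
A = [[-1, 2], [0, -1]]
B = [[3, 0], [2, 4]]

Matrix multiplication:
C[0][0] = -1×3 + 2×2 = 1
C[0][1] = -1×0 + 2×4 = 8
C[1][0] = 0×3 + -1×2 = -2
C[1][1] = 0×0 + -1×4 = -4
Result: [[1, 8], [-2, -4]]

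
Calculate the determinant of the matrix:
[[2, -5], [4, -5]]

For a 2×2 matrix [[a, b], [c, d]], det = ad - bc
det = (2)(-5) - (-5)(4) = -10 - -20 = 10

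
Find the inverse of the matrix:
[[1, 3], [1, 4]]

For [[a,b],[c,d]], inverse = (1/det)·[[d,-b],[-c,a]]
det = (1)(4) - (3)(1) = 4 - 3 = 1
Inverse = [[4, -3], [-1, 1]]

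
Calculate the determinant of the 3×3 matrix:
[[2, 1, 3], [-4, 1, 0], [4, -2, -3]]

Expansion along first row:
det = 2·det([[1,0],[-2,-3]]) - 1·det([[-4,0],[4,-3]]) + 3·det([[-4,1],[4,-2]])
    = 2·(1·-3 - 0·-2) - 1·(-4·-3 - 0·4) + 3·(-4·-2 - 1·4)
    = 2·-3 - 1·12 + 3·4
    = -6 + -12 + 12 = -6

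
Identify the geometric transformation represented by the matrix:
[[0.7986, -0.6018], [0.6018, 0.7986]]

This matrix represents: rotation by 37° counterclockwise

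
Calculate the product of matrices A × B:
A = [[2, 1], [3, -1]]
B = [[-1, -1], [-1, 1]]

Matrix multiplication:
C[0][0] = 2×-1 + 1×-1 = -3
C[0][1] = 2×-1 + 1×1 = -1
C[1][0] = 3×-1 + -1×-1 = -2
C[1][1] = 3×-1 + -1×1 = -4
Result: [[-3, -1], [-2, -4]]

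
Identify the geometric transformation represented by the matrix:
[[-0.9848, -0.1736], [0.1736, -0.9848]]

This matrix represents: rotation by 170° counterclockwise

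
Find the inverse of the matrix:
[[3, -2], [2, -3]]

For [[a,b],[c,d]], inverse = (1/det)·[[d,-b],[-c,a]]
det = (3)(-3) - (-2)(2) = -9 - -4 = -5
Inverse = (1/-5)·[[-3, 2], [-2, 3]]
= [[3/5, -2/5], [2/5, -3/5]]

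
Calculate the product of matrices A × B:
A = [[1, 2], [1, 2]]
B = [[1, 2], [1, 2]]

Matrix multiplication:
C[0][0] = 1×1 + 2×1 = 3
C[0][1] = 1×2 + 2×2 = 6
C[1][0] = 1×1 + 2×1 = 3
C[1][1] = 1×2 + 2×2 = 6
Result: [[3, 6], [3, 6]]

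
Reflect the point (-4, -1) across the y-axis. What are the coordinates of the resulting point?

Reflection across y-axis: (-4, -1) → (4, -1)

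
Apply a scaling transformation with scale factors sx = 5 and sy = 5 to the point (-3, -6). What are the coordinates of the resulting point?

Scaling matrix:
[[5, 0], [0, 5]]
Result: (-3 × 5, -6 × 5) = (-15, -30)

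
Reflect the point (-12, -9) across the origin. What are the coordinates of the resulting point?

Reflection across origin: (-12, -9) → (12, 9)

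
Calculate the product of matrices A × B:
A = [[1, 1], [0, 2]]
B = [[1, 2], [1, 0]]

Matrix multiplication:
C[0][0] = 1×1 + 1×1 = 2
C[0][1] = 1×2 + 1×0 = 2
C[1][0] = 0×1 + 2×1 = 2
C[1][1] = 0×2 + 2×0 = 0
Result: [[2, 2], [2, 0]]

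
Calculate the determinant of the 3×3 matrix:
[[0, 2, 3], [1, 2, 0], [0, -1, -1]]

Expansion along first row:
det = 0·det([[2,0],[-1,-1]]) - 2·det([[1,0],[0,-1]]) + 3·det([[1,2],[0,-1]])
    = 0·(2·-1 - 0·-1) - 2·(1·-1 - 0·0) + 3·(1·-1 - 2·0)
    = 0·-2 - 2·-1 + 3·-1
    = 0 + 2 + -3 = -1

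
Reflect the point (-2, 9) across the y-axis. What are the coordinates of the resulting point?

Reflection across y-axis: (-2, 9) → (2, 9)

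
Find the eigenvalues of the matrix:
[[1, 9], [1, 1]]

Characteristic equation: det(A - λI) = 0
λ² - (trace)λ + (det) = 0
trace = 1 + 1 = 2, det = (1)(1) - (9)(1) = -8
λ² - (2)λ + (-8) = 0
λ = (2 ± √((2)² - 4·(-8))) / 2 = (2 ± √36) / 2
Solving: λ = -2, 4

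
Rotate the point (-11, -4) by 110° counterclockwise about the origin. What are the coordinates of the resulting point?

Rotation matrix for 110°: [[cos 110°, -sin 110°], [sin 110°, cos 110°]] ≈ [[-0.342020, -0.939693], [0.939693, -0.342020]]
[[-0.342020, -0.939693], [0.939693, -0.342020]] × [-11, -4]ᵀ ≈ [7.5210, -8.9685]ᵀ
Result: (7.5210, -8.9685)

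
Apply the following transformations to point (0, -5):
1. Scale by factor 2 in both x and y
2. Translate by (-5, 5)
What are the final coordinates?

Step 1: Scale (0, -5) by 2 → (0, -10)
Step 2: Translate by (-5, 5) → (-5, -5)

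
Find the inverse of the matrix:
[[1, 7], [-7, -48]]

For [[a,b],[c,d]], inverse = (1/det)·[[d,-b],[-c,a]]
det = (1)(-48) - (7)(-7) = -48 - -49 = 1
Inverse = [[-48, -7], [7, 1]]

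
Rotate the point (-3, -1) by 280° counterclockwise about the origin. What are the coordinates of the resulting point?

Rotation matrix for 280°: [[cos 280°, -sin 280°], [sin 280°, cos 280°]] ≈ [[0.173648, 0.984808], [-0.984808, 0.173648]]
[[0.173648, 0.984808], [-0.984808, 0.173648]] × [-3, -1]ᵀ ≈ [-1.5058, 2.7808]ᵀ
Result: (-1.5058, 2.7808)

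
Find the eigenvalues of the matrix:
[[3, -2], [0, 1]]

Characteristic equation: det(A - λI) = 0
λ² - (trace)λ + (det) = 0
trace = 3 + 1 = 4, det = (3)(1) - (-2)(0) = 3
λ² - (4)λ + (3) = 0
λ = (4 ± √((4)² - 4·(3))) / 2 = (4 ± √4) / 2
Solving: λ = 1, 3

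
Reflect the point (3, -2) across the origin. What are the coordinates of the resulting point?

Reflection across origin: (3, -2) → (-3, 2)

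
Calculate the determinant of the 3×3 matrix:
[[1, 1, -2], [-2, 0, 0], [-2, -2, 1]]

Expansion along first row:
det = 1·det([[0,0],[-2,1]]) - 1·det([[-2,0],[-2,1]]) + -2·det([[-2,0],[-2,-2]])
    = 1·(0·1 - 0·-2) - 1·(-2·1 - 0·-2) + -2·(-2·-2 - 0·-2)
    = 1·0 - 1·-2 + -2·4
    = 0 + 2 + -8 = -6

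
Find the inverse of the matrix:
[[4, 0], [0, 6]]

For [[a,b],[c,d]], inverse = (1/det)·[[d,-b],[-c,a]]
det = (4)(6) - (0)(0) = 24 - 0 = 24
Inverse = (1/24)·[[6, 0], [0, 4]]
= [[1/4, 0], [0, 1/6]]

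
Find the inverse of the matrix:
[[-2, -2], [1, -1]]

For [[a,b],[c,d]], inverse = (1/det)·[[d,-b],[-c,a]]
det = (-2)(-1) - (-2)(1) = 2 - -2 = 4
Inverse = (1/4)·[[-1, 2], [-1, -2]]
= [[-1/4, 1/2], [-1/4, -1/2]]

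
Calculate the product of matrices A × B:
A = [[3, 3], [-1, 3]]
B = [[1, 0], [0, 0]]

Matrix multiplication:
C[0][0] = 3×1 + 3×0 = 3
C[0][1] = 3×0 + 3×0 = 0
C[1][0] = -1×1 + 3×0 = -1
C[1][1] = -1×0 + 3×0 = 0
Result: [[3, 0], [-1, 0]]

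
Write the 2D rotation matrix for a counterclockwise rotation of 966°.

Rotation matrix formula: [[cos θ, -sin θ], [sin θ, cos θ]]
For θ = 966°:
cos(966°) = -0.4067
sin(966°) = -0.9135
Result: [[-0.4067, 0.9135], [-0.9135, -0.4067]]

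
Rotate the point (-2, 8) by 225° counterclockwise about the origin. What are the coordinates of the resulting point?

Rotation matrix for 225°: [[cos 225°, -sin 225°], [sin 225°, cos 225°]] ≈ [[-0.707107, 0.707107], [-0.707107, -0.707107]]
[[-0.707107, 0.707107], [-0.707107, -0.707107]] × [-2, 8]ᵀ ≈ [7.0711, -4.2426]ᵀ
Result: (7.0711, -4.2426)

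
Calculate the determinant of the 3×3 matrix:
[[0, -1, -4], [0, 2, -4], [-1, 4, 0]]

Expansion along first row:
det = 0·det([[2,-4],[4,0]]) - -1·det([[0,-4],[-1,0]]) + -4·det([[0,2],[-1,4]])
    = 0·(2·0 - -4·4) - -1·(0·0 - -4·-1) + -4·(0·4 - 2·-1)
    = 0·16 - -1·-4 + -4·2
    = 0 + -4 + -8 = -12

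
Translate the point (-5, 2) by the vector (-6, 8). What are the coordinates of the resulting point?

Translation by (-6, 8) (homogeneous matrix [[1, 0, -6], [0, 1, 8], [0, 0, 1]]):
x' = -5 + -6 = -11
y' = 2 + 8 = 10
Result: (-11, 10)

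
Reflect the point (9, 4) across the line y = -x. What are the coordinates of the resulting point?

Reflection across line y = -x: (9, 4) → (-4, -9)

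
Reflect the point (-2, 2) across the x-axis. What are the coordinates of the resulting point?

Reflection across x-axis: (-2, 2) → (-2, -2)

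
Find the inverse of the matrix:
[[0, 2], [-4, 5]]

For [[a,b],[c,d]], inverse = (1/det)·[[d,-b],[-c,a]]
det = (0)(5) - (2)(-4) = 0 - -8 = 8
Inverse = (1/8)·[[5, -2], [4, 0]]
= [[5/8, -1/4], [1/2, 0]]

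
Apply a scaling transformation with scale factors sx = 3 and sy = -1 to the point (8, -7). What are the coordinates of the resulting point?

Scaling matrix:
[[3, 0], [0, -1]]
Result: (8 × 3, -7 × -1) = (24, 7)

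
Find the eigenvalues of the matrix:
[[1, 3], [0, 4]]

Characteristic equation: det(A - λI) = 0
λ² - (trace)λ + (det) = 0
trace = 1 + 4 = 5, det = (1)(4) - (3)(0) = 4
λ² - (5)λ + (4) = 0
λ = (5 ± √((5)² - 4·(4))) / 2 = (5 ± √9) / 2
Solving: λ = 1, 4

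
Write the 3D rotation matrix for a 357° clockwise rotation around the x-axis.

Rotation matrix for clockwise 357° around x-axis:
A clockwise rotation by 357° is a counterclockwise rotation by -357°.
cos(-357°) = 0.9986, sin(-357°) = 0.0523
Result: [[1, 0, 0], [0, 0.9986, -0.0523], [0, 0.0523, 0.9986]]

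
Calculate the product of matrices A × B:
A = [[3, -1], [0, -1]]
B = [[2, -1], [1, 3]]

Matrix multiplication:
C[0][0] = 3×2 + -1×1 = 5
C[0][1] = 3×-1 + -1×3 = -6
C[1][0] = 0×2 + -1×1 = -1
C[1][1] = 0×-1 + -1×3 = -3
Result: [[5, -6], [-1, -3]]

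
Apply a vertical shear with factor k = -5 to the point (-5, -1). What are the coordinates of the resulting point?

Shear matrix for vertical shear with factor k = -5:
[[1, 0], [-5, 1]]
Result: (-5, -1) → (-5, 24)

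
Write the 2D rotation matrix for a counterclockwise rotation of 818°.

Rotation matrix formula: [[cos θ, -sin θ], [sin θ, cos θ]]
For θ = 818°:
cos(818°) = -0.1392
sin(818°) = 0.9903
Result: [[-0.1392, -0.9903], [0.9903, -0.1392]]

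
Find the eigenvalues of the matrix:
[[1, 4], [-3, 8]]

Characteristic equation: det(A - λI) = 0
λ² - (trace)λ + (det) = 0
trace = 1 + 8 = 9, det = (1)(8) - (4)(-3) = 20
λ² - (9)λ + (20) = 0
λ = (9 ± √((9)² - 4·(20))) / 2 = (9 ± √1) / 2
Solving: λ = 4, 5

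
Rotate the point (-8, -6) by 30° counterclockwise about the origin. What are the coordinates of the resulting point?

Rotation matrix for 30°: [[cos 30°, -sin 30°], [sin 30°, cos 30°]] ≈ [[0.866025, -0.500000], [0.500000, 0.866025]]
[[0.866025, -0.500000], [0.500000, 0.866025]] × [-8, -6]ᵀ ≈ [-3.9282, -9.1962]ᵀ
Result: (-3.9282, -9.1962)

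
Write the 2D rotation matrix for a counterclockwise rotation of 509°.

Rotation matrix formula: [[cos θ, -sin θ], [sin θ, cos θ]]
For θ = 509°:
cos(509°) = -0.8572
sin(509°) = 0.5150
Result: [[-0.8572, -0.5150], [0.5150, -0.8572]]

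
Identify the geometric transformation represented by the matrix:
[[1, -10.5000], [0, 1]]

This matrix represents: horizontal shear with factor -10.5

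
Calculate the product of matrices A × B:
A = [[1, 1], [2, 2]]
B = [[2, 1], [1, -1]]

Matrix multiplication:
C[0][0] = 1×2 + 1×1 = 3
C[0][1] = 1×1 + 1×-1 = 0
C[1][0] = 2×2 + 2×1 = 6
C[1][1] = 2×1 + 2×-1 = 0
Result: [[3, 0], [6, 0]]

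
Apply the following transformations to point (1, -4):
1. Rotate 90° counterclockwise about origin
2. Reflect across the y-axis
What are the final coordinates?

Step 1: Rotate 90° → (4, 1)
Step 2: Reflect across y-axis → (-4, 1)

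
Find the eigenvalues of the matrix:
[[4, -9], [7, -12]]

Characteristic equation: det(A - λI) = 0
λ² - (trace)λ + (det) = 0
trace = 4 + -12 = -8, det = (4)(-12) - (-9)(7) = 15
λ² - (-8)λ + (15) = 0
λ = (-8 ± √((-8)² - 4·(15))) / 2 = (-8 ± √4) / 2
Solving: λ = -5, -3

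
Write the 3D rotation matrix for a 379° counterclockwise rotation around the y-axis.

Rotation matrix for counterclockwise 379° around y-axis:
cos(379°) = 0.9455, sin(379°) = 0.3256
Result: [[0.9455, 0, 0.3256], [0, 1, 0], [-0.3256, 0, 0.9455]]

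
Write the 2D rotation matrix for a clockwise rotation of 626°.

Rotation matrix formula: [[cos θ, -sin θ], [sin θ, cos θ]]
A clockwise rotation by 626° is equivalent to a counterclockwise rotation by -626°.
For θ = -626°:
cos(-626°) = -0.0698
sin(-626°) = 0.9976
Result: [[-0.0698, -0.9976], [0.9976, -0.0698]]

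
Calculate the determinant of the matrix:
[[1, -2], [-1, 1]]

For a 2×2 matrix [[a, b], [c, d]], det = ad - bc
det = (1)(1) - (-2)(-1) = 1 - 2 = -1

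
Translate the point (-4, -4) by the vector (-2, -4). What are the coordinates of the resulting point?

Translation by (-2, -4) (homogeneous matrix [[1, 0, -2], [0, 1, -4], [0, 0, 1]]):
x' = -4 + -2 = -6
y' = -4 + -4 = -8
Result: (-6, -8)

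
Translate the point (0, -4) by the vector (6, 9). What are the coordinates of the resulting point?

Translation by (6, 9) (homogeneous matrix [[1, 0, 6], [0, 1, 9], [0, 0, 1]]):
x' = 0 + 6 = 6
y' = -4 + 9 = 5
Result: (6, 5)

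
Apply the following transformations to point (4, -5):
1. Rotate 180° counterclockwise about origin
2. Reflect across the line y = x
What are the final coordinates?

Step 1: Rotate 180° → (-4, 5)
Step 2: Reflect across line y = x → (5, -4)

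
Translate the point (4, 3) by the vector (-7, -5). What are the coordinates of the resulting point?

Translation by (-7, -5) (homogeneous matrix [[1, 0, -7], [0, 1, -5], [0, 0, 1]]):
x' = 4 + -7 = -3
y' = 3 + -5 = -2
Result: (-3, -2)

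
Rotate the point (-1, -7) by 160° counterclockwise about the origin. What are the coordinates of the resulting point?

Rotation matrix for 160°: [[cos 160°, -sin 160°], [sin 160°, cos 160°]] ≈ [[-0.939693, -0.342020], [0.342020, -0.939693]]
[[-0.939693, -0.342020], [0.342020, -0.939693]] × [-1, -7]ᵀ ≈ [3.3338, 6.2358]ᵀ
Result: (3.3338, 6.2358)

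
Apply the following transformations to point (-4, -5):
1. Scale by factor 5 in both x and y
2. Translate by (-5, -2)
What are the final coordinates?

Step 1: Scale (-4, -5) by 5 → (-20, -25)
Step 2: Translate by (-5, -2) → (-25, -27)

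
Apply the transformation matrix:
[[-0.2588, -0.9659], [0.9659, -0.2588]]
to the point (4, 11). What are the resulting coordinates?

Matrix multiplication:
[[-0.2588, -0.9659], [0.9659, -0.2588]] × [4, 11]ᵀ
= [(-0.2588)(4) + (-0.9659)(11), (0.9659)(4) + (-0.2588)(11)]ᵀ
= [-11.6601, 1.0168]ᵀ
Result: (-11.6601, 1.0168)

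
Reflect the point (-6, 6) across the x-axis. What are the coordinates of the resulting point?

Reflection across x-axis: (-6, 6) → (-6, -6)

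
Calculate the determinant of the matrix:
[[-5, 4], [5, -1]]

For a 2×2 matrix [[a, b], [c, d]], det = ad - bc
det = (-5)(-1) - (4)(5) = 5 - 20 = -15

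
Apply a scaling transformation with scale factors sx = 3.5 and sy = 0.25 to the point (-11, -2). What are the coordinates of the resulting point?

Scaling matrix:
[[3.50, 0], [0, 0.25]]
Result: (-11 × 3.5, -2 × 0.25) = (-38.5, -0.5)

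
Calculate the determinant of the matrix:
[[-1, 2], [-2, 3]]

For a 2×2 matrix [[a, b], [c, d]], det = ad - bc
det = (-1)(3) - (2)(-2) = -3 - -4 = 1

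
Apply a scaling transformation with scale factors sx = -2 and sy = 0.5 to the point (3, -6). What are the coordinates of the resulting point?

Scaling matrix:
[[-2, 0], [0, 0.50]]
Result: (3 × -2, -6 × 0.5) = (-6, -3)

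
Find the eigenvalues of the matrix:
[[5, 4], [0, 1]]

Characteristic equation: det(A - λI) = 0
λ² - (trace)λ + (det) = 0
trace = 5 + 1 = 6, det = (5)(1) - (4)(0) = 5
λ² - (6)λ + (5) = 0
λ = (6 ± √((6)² - 4·(5))) / 2 = (6 ± √16) / 2
Solving: λ = 1, 5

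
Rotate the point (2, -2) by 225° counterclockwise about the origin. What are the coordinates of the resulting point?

Rotation matrix for 225°: [[cos 225°, -sin 225°], [sin 225°, cos 225°]] ≈ [[-0.707107, 0.707107], [-0.707107, -0.707107]]
[[-0.707107, 0.707107], [-0.707107, -0.707107]] × [2, -2]ᵀ ≈ [-2.8284, 0]ᵀ
Result: (-2.8284, 0)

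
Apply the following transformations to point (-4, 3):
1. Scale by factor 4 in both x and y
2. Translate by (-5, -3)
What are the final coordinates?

Step 1: Scale (-4, 3) by 4 → (-16, 12)
Step 2: Translate by (-5, -3) → (-21, 9)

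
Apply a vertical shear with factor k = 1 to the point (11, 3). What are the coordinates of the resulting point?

Shear matrix for vertical shear with factor k = 1:
[[1, 0], [1, 1]]
Result: (11, 3) → (11, 14)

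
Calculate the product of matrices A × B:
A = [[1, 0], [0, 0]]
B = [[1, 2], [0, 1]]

Matrix multiplication:
C[0][0] = 1×1 + 0×0 = 1
C[0][1] = 1×2 + 0×1 = 2
C[1][0] = 0×1 + 0×0 = 0
C[1][1] = 0×2 + 0×1 = 0
Result: [[1, 2], [0, 0]]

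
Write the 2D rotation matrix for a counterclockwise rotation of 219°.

Rotation matrix formula: [[cos θ, -sin θ], [sin θ, cos θ]]
For θ = 219°:
cos(219°) = -0.7771
sin(219°) = -0.6293
Result: [[-0.7771, 0.6293], [-0.6293, -0.7771]]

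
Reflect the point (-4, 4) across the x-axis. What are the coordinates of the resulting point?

Reflection across x-axis: (-4, 4) → (-4, -4)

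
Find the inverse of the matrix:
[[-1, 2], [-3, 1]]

For [[a,b],[c,d]], inverse = (1/det)·[[d,-b],[-c,a]]
det = (-1)(1) - (2)(-3) = -1 - -6 = 5
Inverse = (1/5)·[[1, -2], [3, -1]]
= [[1/5, -2/5], [3/5, -1/5]]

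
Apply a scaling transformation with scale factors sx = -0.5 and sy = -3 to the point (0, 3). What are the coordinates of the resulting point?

Scaling matrix:
[[-0.50, 0], [0, -3]]
Result: (0 × -0.5, 3 × -3) = (0, -9)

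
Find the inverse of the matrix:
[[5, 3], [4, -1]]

For [[a,b],[c,d]], inverse = (1/det)·[[d,-b],[-c,a]]
det = (5)(-1) - (3)(4) = -5 - 12 = -17
Inverse = (1/-17)·[[-1, -3], [-4, 5]]
= [[1/17, 3/17], [4/17, -5/17]]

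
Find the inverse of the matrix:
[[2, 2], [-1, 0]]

For [[a,b],[c,d]], inverse = (1/det)·[[d,-b],[-c,a]]
det = (2)(0) - (2)(-1) = 0 - -2 = 2
Inverse = (1/2)·[[0, -2], [1, 2]]
= [[0, -1], [1/2, 1]]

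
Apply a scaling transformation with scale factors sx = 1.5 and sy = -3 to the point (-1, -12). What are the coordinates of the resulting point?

Scaling matrix:
[[1.50, 0], [0, -3]]
Result: (-1 × 1.5, -12 × -3) = (-1.5, 36)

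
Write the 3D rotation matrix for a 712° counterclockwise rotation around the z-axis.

Rotation matrix for counterclockwise 712° around z-axis:
cos(712°) = 0.9903, sin(712°) = -0.1392
Result: [[0.9903, 0.1392, 0], [-0.1392, 0.9903, 0], [0, 0, 1]]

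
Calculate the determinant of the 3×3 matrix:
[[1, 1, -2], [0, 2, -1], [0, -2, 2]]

Expansion along first row:
det = 1·det([[2,-1],[-2,2]]) - 1·det([[0,-1],[0,2]]) + -2·det([[0,2],[0,-2]])
    = 1·(2·2 - -1·-2) - 1·(0·2 - -1·0) + -2·(0·-2 - 2·0)
    = 1·2 - 1·0 + -2·0
    = 2 + 0 + 0 = 2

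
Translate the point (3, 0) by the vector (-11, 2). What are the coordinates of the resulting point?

Translation by (-11, 2) (homogeneous matrix [[1, 0, -11], [0, 1, 2], [0, 0, 1]]):
x' = 3 + -11 = -8
y' = 0 + 2 = 2
Result: (-8, 2)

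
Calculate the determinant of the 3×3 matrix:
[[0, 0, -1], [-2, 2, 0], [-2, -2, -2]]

Expansion along first row:
det = 0·det([[2,0],[-2,-2]]) - 0·det([[-2,0],[-2,-2]]) + -1·det([[-2,2],[-2,-2]])
    = 0·(2·-2 - 0·-2) - 0·(-2·-2 - 0·-2) + -1·(-2·-2 - 2·-2)
    = 0·-4 - 0·4 + -1·8
    = 0 + 0 + -8 = -8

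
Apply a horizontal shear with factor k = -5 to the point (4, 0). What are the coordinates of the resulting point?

Shear matrix for horizontal shear with factor k = -5:
[[1, -5], [0, 1]]
Result: (4, 0) → (4, 0)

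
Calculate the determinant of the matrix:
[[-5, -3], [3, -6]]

For a 2×2 matrix [[a, b], [c, d]], det = ad - bc
det = (-5)(-6) - (-3)(3) = 30 - -9 = 39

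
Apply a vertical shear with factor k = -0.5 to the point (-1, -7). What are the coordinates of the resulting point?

Shear matrix for vertical shear with factor k = -0.5:
[[1, 0], [-0.50, 1]]
Result: (-1, -7) → (-1, -6.5)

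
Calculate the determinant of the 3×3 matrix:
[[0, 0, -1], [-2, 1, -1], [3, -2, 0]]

Expansion along first row:
det = 0·det([[1,-1],[-2,0]]) - 0·det([[-2,-1],[3,0]]) + -1·det([[-2,1],[3,-2]])
    = 0·(1·0 - -1·-2) - 0·(-2·0 - -1·3) + -1·(-2·-2 - 1·3)
    = 0·-2 - 0·3 + -1·1
    = 0 + 0 + -1 = -1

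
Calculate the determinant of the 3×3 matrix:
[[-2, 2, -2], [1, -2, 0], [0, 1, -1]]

Expansion along first row:
det = -2·det([[-2,0],[1,-1]]) - 2·det([[1,0],[0,-1]]) + -2·det([[1,-2],[0,1]])
    = -2·(-2·-1 - 0·1) - 2·(1·-1 - 0·0) + -2·(1·1 - -2·0)
    = -2·2 - 2·-1 + -2·1
    = -4 + 2 + -2 = -4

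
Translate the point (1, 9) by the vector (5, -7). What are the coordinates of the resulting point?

Translation by (5, -7) (homogeneous matrix [[1, 0, 5], [0, 1, -7], [0, 0, 1]]):
x' = 1 + 5 = 6
y' = 9 + -7 = 2
Result: (6, 2)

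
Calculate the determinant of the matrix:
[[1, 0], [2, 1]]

For a 2×2 matrix [[a, b], [c, d]], det = ad - bc
det = (1)(1) - (0)(2) = 1 - 0 = 1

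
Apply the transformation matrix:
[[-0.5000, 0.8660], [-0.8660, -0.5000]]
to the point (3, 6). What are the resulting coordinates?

Matrix multiplication:
[[-0.5000, 0.8660], [-0.8660, -0.5000]] × [3, 6]ᵀ
= [(-0.5000)(3) + (0.8660)(6), (-0.8660)(3) + (-0.5000)(6)]ᵀ
= [3.6960, -5.5980]ᵀ
Result: (3.6960, -5.5980)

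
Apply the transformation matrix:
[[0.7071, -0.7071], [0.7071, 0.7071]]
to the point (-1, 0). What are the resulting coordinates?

Matrix multiplication:
[[0.7071, -0.7071], [0.7071, 0.7071]] × [-1, 0]ᵀ
= [(0.7071)(-1) + (-0.7071)(0), (0.7071)(-1) + (0.7071)(0)]ᵀ
= [-0.7071, -0.7071]ᵀ
Result: (-0.7071, -0.7071)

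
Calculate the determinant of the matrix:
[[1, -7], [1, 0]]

For a 2×2 matrix [[a, b], [c, d]], det = ad - bc
det = (1)(0) - (-7)(1) = 0 - -7 = 7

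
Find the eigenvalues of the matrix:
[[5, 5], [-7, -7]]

Characteristic equation: det(A - λI) = 0
λ² - (trace)λ + (det) = 0
trace = 5 + -7 = -2, det = (5)(-7) - (5)(-7) = 0
λ² - (-2)λ + (0) = 0
λ = (-2 ± √((-2)² - 4·(0))) / 2 = (-2 ± √4) / 2
Solving: λ = -2, 0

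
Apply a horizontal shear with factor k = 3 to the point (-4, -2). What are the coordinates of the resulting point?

Shear matrix for horizontal shear with factor k = 3:
[[1, 3], [0, 1]]
Result: (-4, -2) → (-10, -2)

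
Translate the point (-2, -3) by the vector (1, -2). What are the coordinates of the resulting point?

Translation by (1, -2) (homogeneous matrix [[1, 0, 1], [0, 1, -2], [0, 0, 1]]):
x' = -2 + 1 = -1
y' = -3 + -2 = -5
Result: (-1, -5)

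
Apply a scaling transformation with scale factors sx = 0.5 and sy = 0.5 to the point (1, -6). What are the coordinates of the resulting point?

Scaling matrix:
[[0.50, 0], [0, 0.50]]
Result: (1 × 0.5, -6 × 0.5) = (0.5, -3)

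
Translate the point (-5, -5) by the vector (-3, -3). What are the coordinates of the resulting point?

Translation by (-3, -3) (homogeneous matrix [[1, 0, -3], [0, 1, -3], [0, 0, 1]]):
x' = -5 + -3 = -8
y' = -5 + -3 = -8
Result: (-8, -8)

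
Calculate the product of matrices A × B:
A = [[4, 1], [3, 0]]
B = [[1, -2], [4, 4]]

Matrix multiplication:
C[0][0] = 4×1 + 1×4 = 8
C[0][1] = 4×-2 + 1×4 = -4
C[1][0] = 3×1 + 0×4 = 3
C[1][1] = 3×-2 + 0×4 = -6
Result: [[8, -4], [3, -6]]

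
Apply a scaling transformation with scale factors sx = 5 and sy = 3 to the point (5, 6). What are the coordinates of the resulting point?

Scaling matrix:
[[5, 0], [0, 3]]
Result: (5 × 5, 6 × 3) = (25, 18)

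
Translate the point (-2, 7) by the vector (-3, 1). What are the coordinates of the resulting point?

Translation by (-3, 1) (homogeneous matrix [[1, 0, -3], [0, 1, 1], [0, 0, 1]]):
x' = -2 + -3 = -5
y' = 7 + 1 = 8
Result: (-5, 8)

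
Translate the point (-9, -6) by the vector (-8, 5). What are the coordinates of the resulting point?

Translation by (-8, 5) (homogeneous matrix [[1, 0, -8], [0, 1, 5], [0, 0, 1]]):
x' = -9 + -8 = -17
y' = -6 + 5 = -1
Result: (-17, -1)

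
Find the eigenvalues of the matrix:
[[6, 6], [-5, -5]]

Characteristic equation: det(A - λI) = 0
λ² - (trace)λ + (det) = 0
trace = 6 + -5 = 1, det = (6)(-5) - (6)(-5) = 0
λ² - (1)λ + (0) = 0
λ = (1 ± √((1)² - 4·(0))) / 2 = (1 ± √1) / 2
Solving: λ = 0, 1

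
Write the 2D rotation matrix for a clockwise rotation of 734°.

Rotation matrix formula: [[cos θ, -sin θ], [sin θ, cos θ]]
A clockwise rotation by 734° is equivalent to a counterclockwise rotation by -734°.
For θ = -734°:
cos(-734°) = 0.9703
sin(-734°) = -0.2419
Result: [[0.9703, 0.2419], [-0.2419, 0.9703]]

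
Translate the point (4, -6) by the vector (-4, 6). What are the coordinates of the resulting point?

Translation by (-4, 6) (homogeneous matrix [[1, 0, -4], [0, 1, 6], [0, 0, 1]]):
x' = 4 + -4 = 0
y' = -6 + 6 = 0
Result: (0, 0)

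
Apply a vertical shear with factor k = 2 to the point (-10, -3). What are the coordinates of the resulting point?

Shear matrix for vertical shear with factor k = 2:
[[1, 0], [2, 1]]
Result: (-10, -3) → (-10, -23)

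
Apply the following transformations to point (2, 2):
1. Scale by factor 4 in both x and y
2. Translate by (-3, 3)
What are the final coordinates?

Step 1: Scale (2, 2) by 4 → (8, 8)
Step 2: Translate by (-3, 3) → (5, 11)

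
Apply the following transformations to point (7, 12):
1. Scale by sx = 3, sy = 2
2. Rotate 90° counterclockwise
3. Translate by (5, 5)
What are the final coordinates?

Step 1: Scale → (21, 24)
Step 2: Rotate 90° → (-24, 21)
Step 3: Translate → (-19, 26)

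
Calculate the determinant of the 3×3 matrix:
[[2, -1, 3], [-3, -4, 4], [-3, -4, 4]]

Expansion along first row:
det = 2·det([[-4,4],[-4,4]]) - -1·det([[-3,4],[-3,4]]) + 3·det([[-3,-4],[-3,-4]])
    = 2·(-4·4 - 4·-4) - -1·(-3·4 - 4·-3) + 3·(-3·-4 - -4·-3)
    = 2·0 - -1·0 + 3·0
    = 0 + 0 + 0 = 0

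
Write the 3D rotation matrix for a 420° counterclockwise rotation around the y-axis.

Rotation matrix for counterclockwise 420° around y-axis:
cos(420°) = 1/2, sin(420°) = √3/2
Result: [[1/2, 0, √3/2], [0, 1, 0], [-√3/2, 0, 1/2]]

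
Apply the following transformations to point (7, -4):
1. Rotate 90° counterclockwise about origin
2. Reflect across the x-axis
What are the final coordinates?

Step 1: Rotate 90° → (4, 7)
Step 2: Reflect across x-axis → (4, -7)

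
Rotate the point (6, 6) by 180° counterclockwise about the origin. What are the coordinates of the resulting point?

Rotation matrix for 180°: [[cos 180°, -sin 180°], [sin 180°, cos 180°]] = [[-1, 0], [0, -1]]
[[-1, 0], [0, -1]] × [6, 6]ᵀ = [-6, -6]ᵀ
Result: (-6, -6)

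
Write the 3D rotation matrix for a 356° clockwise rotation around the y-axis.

Rotation matrix for clockwise 356° around y-axis:
A clockwise rotation by 356° is a counterclockwise rotation by -356°.
cos(-356°) = 0.9976, sin(-356°) = 0.0698
Result: [[0.9976, 0, 0.0698], [0, 1, 0], [-0.0698, 0, 0.9976]]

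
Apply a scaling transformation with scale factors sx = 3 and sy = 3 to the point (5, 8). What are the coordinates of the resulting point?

Scaling matrix:
[[3, 0], [0, 3]]
Result: (5 × 3, 8 × 3) = (15, 24)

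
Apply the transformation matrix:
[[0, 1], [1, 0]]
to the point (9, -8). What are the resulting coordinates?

Matrix multiplication:
[[0, 1], [1, 0]] × [9, -8]ᵀ
= [(0)(9) + (1)(-8), (1)(9) + (0)(-8)]ᵀ
= [-8, 9]ᵀ
Result: (-8, 9)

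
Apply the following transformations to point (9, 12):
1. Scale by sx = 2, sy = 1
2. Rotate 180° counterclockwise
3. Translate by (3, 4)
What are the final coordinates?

Step 1: Scale → (18, 12)
Step 2: Rotate 180° → (-18, -12)
Step 3: Translate → (-15, -8)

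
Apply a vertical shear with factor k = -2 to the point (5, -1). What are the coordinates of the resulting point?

Shear matrix for vertical shear with factor k = -2:
[[1, 0], [-2, 1]]
Result: (5, -1) → (5, -11)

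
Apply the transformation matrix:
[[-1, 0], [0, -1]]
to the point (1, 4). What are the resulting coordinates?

Matrix multiplication:
[[-1, 0], [0, -1]] × [1, 4]ᵀ
= [(-1)(1) + (0)(4), (0)(1) + (-1)(4)]ᵀ
= [-1, -4]ᵀ
Result: (-1, -4)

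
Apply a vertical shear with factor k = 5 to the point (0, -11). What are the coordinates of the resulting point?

Shear matrix for vertical shear with factor k = 5:
[[1, 0], [5, 1]]
Result: (0, -11) → (0, -11)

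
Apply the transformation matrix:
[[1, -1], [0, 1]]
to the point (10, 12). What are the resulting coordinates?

Matrix multiplication:
[[1, -1], [0, 1]] × [10, 12]ᵀ
= [(1)(10) + (-1)(12), (0)(10) + (1)(12)]ᵀ
= [-2, 12]ᵀ
Result: (-2, 12)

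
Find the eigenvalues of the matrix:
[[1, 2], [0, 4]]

Characteristic equation: det(A - λI) = 0
λ² - (trace)λ + (det) = 0
trace = 1 + 4 = 5, det = (1)(4) - (2)(0) = 4
λ² - (5)λ + (4) = 0
λ = (5 ± √((5)² - 4·(4))) / 2 = (5 ± √9) / 2
Solving: λ = 1, 4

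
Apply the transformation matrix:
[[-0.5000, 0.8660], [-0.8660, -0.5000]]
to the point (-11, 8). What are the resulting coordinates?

Matrix multiplication:
[[-0.5000, 0.8660], [-0.8660, -0.5000]] × [-11, 8]ᵀ
= [(-0.5000)(-11) + (0.8660)(8), (-0.8660)(-11) + (-0.5000)(8)]ᵀ
= [12.4280, 5.5260]ᵀ
Result: (12.4280, 5.5260)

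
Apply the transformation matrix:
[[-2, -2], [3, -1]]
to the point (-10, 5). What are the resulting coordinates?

Matrix multiplication:
[[-2, -2], [3, -1]] × [-10, 5]ᵀ
= [(-2)(-10) + (-2)(5), (3)(-10) + (-1)(5)]ᵀ
= [10, -35]ᵀ
Result: (10, -35)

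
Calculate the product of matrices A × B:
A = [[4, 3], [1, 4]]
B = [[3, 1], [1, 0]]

Matrix multiplication:
C[0][0] = 4×3 + 3×1 = 15
C[0][1] = 4×1 + 3×0 = 4
C[1][0] = 1×3 + 4×1 = 7
C[1][1] = 1×1 + 4×0 = 1
Result: [[15, 4], [7, 1]]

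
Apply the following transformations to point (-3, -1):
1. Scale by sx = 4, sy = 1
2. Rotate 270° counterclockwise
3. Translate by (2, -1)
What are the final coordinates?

Step 1: Scale → (-12, -1)
Step 2: Rotate 270° → (-1, 12)
Step 3: Translate → (1, 11)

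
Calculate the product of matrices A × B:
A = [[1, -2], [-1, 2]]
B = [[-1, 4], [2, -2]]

Matrix multiplication:
C[0][0] = 1×-1 + -2×2 = -5
C[0][1] = 1×4 + -2×-2 = 8
C[1][0] = -1×-1 + 2×2 = 5
C[1][1] = -1×4 + 2×-2 = -8
Result: [[-5, 8], [5, -8]]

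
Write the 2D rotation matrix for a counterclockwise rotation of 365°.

Rotation matrix formula: [[cos θ, -sin θ], [sin θ, cos θ]]
For θ = 365°:
cos(365°) = 0.9962
sin(365°) = 0.0872
Result: [[0.9962, -0.0872], [0.0872, 0.9962]]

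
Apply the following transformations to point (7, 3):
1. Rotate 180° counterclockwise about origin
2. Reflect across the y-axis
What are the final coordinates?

Step 1: Rotate 180° → (-7, -3)
Step 2: Reflect across y-axis → (7, -3)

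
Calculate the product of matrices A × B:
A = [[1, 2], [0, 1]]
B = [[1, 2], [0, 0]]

Matrix multiplication:
C[0][0] = 1×1 + 2×0 = 1
C[0][1] = 1×2 + 2×0 = 2
C[1][0] = 0×1 + 1×0 = 0
C[1][1] = 0×2 + 1×0 = 0
Result: [[1, 2], [0, 0]]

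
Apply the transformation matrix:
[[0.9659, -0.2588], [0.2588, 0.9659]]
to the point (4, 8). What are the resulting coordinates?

Matrix multiplication:
[[0.9659, -0.2588], [0.2588, 0.9659]] × [4, 8]ᵀ
= [(0.9659)(4) + (-0.2588)(8), (0.2588)(4) + (0.9659)(8)]ᵀ
= [1.7932, 8.7624]ᵀ
Result: (1.7932, 8.7624)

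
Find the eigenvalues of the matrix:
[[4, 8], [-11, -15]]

Characteristic equation: det(A - λI) = 0
λ² - (trace)λ + (det) = 0
trace = 4 + -15 = -11, det = (4)(-15) - (8)(-11) = 28
λ² - (-11)λ + (28) = 0
λ = (-11 ± √((-11)² - 4·(28))) / 2 = (-11 ± √9) / 2
Solving: λ = -7, -4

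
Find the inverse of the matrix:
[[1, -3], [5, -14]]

For [[a,b],[c,d]], inverse = (1/det)·[[d,-b],[-c,a]]
det = (1)(-14) - (-3)(5) = -14 - -15 = 1
Inverse = [[-14, 3], [-5, 1]]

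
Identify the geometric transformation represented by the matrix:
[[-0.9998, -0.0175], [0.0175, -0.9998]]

This matrix represents: rotation by 179° counterclockwise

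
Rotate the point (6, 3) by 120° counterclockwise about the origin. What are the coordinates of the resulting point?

Rotation matrix for 120°: [[cos 120°, -sin 120°], [sin 120°, cos 120°]] ≈ [[-0.500000, -0.866025], [0.866025, -0.500000]]
[[-0.500000, -0.866025], [0.866025, -0.500000]] × [6, 3]ᵀ ≈ [-5.5981, 3.6962]ᵀ
Result: (-5.5981, 3.6962)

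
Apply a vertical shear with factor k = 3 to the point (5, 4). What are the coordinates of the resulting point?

Shear matrix for vertical shear with factor k = 3:
[[1, 0], [3, 1]]
Result: (5, 4) → (5, 19)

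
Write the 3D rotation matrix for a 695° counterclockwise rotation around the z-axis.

Rotation matrix for counterclockwise 695° around z-axis:
cos(695°) = 0.9063, sin(695°) = -0.4226
Result: [[0.9063, 0.4226, 0], [-0.4226, 0.9063, 0], [0, 0, 1]]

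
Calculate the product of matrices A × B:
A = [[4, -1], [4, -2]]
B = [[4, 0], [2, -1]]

Matrix multiplication:
C[0][0] = 4×4 + -1×2 = 14
C[0][1] = 4×0 + -1×-1 = 1
C[1][0] = 4×4 + -2×2 = 12
C[1][1] = 4×0 + -2×-1 = 2
Result: [[14, 1], [12, 2]]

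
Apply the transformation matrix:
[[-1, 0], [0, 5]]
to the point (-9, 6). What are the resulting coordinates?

Matrix multiplication:
[[-1, 0], [0, 5]] × [-9, 6]ᵀ
= [(-1)(-9) + (0)(6), (0)(-9) + (5)(6)]ᵀ
= [9, 30]ᵀ
Result: (9, 30)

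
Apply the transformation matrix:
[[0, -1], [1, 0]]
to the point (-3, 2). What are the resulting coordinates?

Matrix multiplication:
[[0, -1], [1, 0]] × [-3, 2]ᵀ
= [(0)(-3) + (-1)(2), (1)(-3) + (0)(2)]ᵀ
= [-2, -3]ᵀ
Result: (-2, -3)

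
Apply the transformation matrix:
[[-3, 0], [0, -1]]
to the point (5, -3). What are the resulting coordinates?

Matrix multiplication:
[[-3, 0], [0, -1]] × [5, -3]ᵀ
= [(-3)(5) + (0)(-3), (0)(5) + (-1)(-3)]ᵀ
= [-15, 3]ᵀ
Result: (-15, 3)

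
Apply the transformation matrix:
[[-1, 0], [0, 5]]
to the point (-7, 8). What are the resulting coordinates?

Matrix multiplication:
[[-1, 0], [0, 5]] × [-7, 8]ᵀ
= [(-1)(-7) + (0)(8), (0)(-7) + (5)(8)]ᵀ
= [7, 40]ᵀ
Result: (7, 40)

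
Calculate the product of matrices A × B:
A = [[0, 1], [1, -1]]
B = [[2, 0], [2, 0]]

Matrix multiplication:
C[0][0] = 0×2 + 1×2 = 2
C[0][1] = 0×0 + 1×0 = 0
C[1][0] = 1×2 + -1×2 = 0
C[1][1] = 1×0 + -1×0 = 0
Result: [[2, 0], [0, 0]]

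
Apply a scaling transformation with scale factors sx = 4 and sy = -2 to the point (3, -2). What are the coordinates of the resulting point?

Scaling matrix:
[[4, 0], [0, -2]]
Result: (3 × 4, -2 × -2) = (12, 4)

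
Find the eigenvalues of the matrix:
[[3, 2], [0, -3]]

Characteristic equation: det(A - λI) = 0
λ² - (trace)λ + (det) = 0
trace = 3 + -3 = 0, det = (3)(-3) - (2)(0) = -9
λ² - (0)λ + (-9) = 0
λ = (0 ± √((0)² - 4·(-9))) / 2 = (0 ± √36) / 2
Solving: λ = -3, 3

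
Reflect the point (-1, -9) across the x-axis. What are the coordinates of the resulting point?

Reflection across x-axis: (-1, -9) → (-1, 9)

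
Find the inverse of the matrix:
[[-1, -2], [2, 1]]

For [[a,b],[c,d]], inverse = (1/det)·[[d,-b],[-c,a]]
det = (-1)(1) - (-2)(2) = -1 - -4 = 3
Inverse = (1/3)·[[1, 2], [-2, -1]]
= [[1/3, 2/3], [-2/3, -1/3]]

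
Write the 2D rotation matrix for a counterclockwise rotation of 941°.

Rotation matrix formula: [[cos θ, -sin θ], [sin θ, cos θ]]
For θ = 941°:
cos(941°) = -0.7547
sin(941°) = -0.6561
Result: [[-0.7547, 0.6561], [-0.6561, -0.7547]]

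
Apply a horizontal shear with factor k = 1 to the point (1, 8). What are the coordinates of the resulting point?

Shear matrix for horizontal shear with factor k = 1:
[[1, 1], [0, 1]]
Result: (1, 8) → (9, 8)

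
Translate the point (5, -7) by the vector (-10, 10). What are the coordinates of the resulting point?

Translation by (-10, 10) (homogeneous matrix [[1, 0, -10], [0, 1, 10], [0, 0, 1]]):
x' = 5 + -10 = -5
y' = -7 + 10 = 3
Result: (-5, 3)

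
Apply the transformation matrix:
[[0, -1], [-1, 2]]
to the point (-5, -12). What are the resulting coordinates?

Matrix multiplication:
[[0, -1], [-1, 2]] × [-5, -12]ᵀ
= [(0)(-5) + (-1)(-12), (-1)(-5) + (2)(-12)]ᵀ
= [12, -19]ᵀ
Result: (12, -19)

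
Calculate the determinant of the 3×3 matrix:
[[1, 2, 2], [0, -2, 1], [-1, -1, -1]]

Expansion along first row:
det = 1·det([[-2,1],[-1,-1]]) - 2·det([[0,1],[-1,-1]]) + 2·det([[0,-2],[-1,-1]])
    = 1·(-2·-1 - 1·-1) - 2·(0·-1 - 1·-1) + 2·(0·-1 - -2·-1)
    = 1·3 - 2·1 + 2·-2
    = 3 + -2 + -4 = -3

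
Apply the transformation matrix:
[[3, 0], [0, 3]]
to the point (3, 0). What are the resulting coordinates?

Matrix multiplication:
[[3, 0], [0, 3]] × [3, 0]ᵀ
= [(3)(3) + (0)(0), (0)(3) + (3)(0)]ᵀ
= [9, 0]ᵀ
Result: (9, 0)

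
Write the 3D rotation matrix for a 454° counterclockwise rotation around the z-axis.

Rotation matrix for counterclockwise 454° around z-axis:
cos(454°) = -0.0698, sin(454°) = 0.9976
Result: [[-0.0698, -0.9976, 0], [0.9976, -0.0698, 0], [0, 0, 1]]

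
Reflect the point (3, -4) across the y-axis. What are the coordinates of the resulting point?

Reflection across y-axis: (3, -4) → (-3, -4)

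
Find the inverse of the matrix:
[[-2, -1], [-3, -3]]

For [[a,b],[c,d]], inverse = (1/det)·[[d,-b],[-c,a]]
det = (-2)(-3) - (-1)(-3) = 6 - 3 = 3
Inverse = (1/3)·[[-3, 1], [3, -2]]
= [[-1, 1/3], [1, -2/3]]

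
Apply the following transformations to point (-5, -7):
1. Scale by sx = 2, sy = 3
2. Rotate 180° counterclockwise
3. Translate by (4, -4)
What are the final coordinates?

Step 1: Scale → (-10, -21)
Step 2: Rotate 180° → (10, 21)
Step 3: Translate → (14, 17)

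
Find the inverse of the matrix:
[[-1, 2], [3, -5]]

For [[a,b],[c,d]], inverse = (1/det)·[[d,-b],[-c,a]]
det = (-1)(-5) - (2)(3) = 5 - 6 = -1
Inverse = (1/-1)·[[-5, -2], [-3, -1]]
= [[5, 2], [3, 1]]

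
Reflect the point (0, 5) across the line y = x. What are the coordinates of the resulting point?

Reflection across line y = x: (0, 5) → (5, 0)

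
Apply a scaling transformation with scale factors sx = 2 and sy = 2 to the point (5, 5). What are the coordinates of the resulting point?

Scaling matrix:
[[2, 0], [0, 2]]
Result: (5 × 2, 5 × 2) = (10, 10)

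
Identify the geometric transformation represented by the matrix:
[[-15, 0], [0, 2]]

This matrix represents: non-uniform scaling by sx = -15, sy = 2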